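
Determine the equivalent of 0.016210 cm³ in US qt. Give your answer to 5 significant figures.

1 cubic centimeter = 0.00105669 US qt.
0.016210 × 0.00105669 ≈ 1.7129 × 10^-5 US qt.

1.7129 × 10^-5 US qt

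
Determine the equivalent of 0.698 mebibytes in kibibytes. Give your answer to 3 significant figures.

1 mebibyte = 1024.00 KiB.
Thus 0.698 × 1024.00 ≈ 715 KiB.

715 kibibytes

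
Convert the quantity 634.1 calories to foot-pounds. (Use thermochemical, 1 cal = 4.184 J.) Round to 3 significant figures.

1 cal = 3.08596 ft·lbf.
So 634.1 × 3.08596 ≈ 1960 ft·lbf.

1960 ft·lbf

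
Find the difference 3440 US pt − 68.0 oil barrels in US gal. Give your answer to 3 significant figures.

-2430 US gal

3440 US pt = 430.000 US gal and 68.0 bbl = 2856.00 US gal.
430.000 − 2856.00 ≈ -2430 US gal.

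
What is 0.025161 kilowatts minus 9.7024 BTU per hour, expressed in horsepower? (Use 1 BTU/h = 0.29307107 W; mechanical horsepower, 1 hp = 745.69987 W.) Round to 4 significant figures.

0.02993 horsepower

0.025161 kW = 0.0337415 hp and 9.7024 BTU/h = 0.00381319 hp.
0.0337415 − 0.00381319 ≈ 0.02993 hp.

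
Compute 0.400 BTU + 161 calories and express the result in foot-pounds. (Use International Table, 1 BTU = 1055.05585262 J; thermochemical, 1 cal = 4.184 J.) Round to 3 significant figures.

808 ft·lbf

0.400 BTU = 311.268 ft·lbf and 161 cal = 496.840 ft·lbf.
311.268 + 496.840 ≈ 808 ft·lbf.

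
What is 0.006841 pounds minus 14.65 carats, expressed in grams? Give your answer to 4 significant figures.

0.1730 g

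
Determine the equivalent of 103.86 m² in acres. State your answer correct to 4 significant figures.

1 square meter = 0.000247105 acre.
So 103.86 × 0.000247105 ≈ 0.02566 acre.

0.02566 acre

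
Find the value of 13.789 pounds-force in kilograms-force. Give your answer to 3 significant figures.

6.25 kilograms-force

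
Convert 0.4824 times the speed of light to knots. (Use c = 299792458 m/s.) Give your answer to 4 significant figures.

1 c = 5.82750 × 10^8 kn.
Then 0.4824 × 5.82750 × 10^8 ≈ 2.811 × 10^8 kn.

2.811 × 10^8 kn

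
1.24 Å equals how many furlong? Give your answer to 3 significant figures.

1 Å = 4.97097 × 10^-13 furlong.
Thus 1.24 × 4.97097 × 10^-13 ≈ 6.16 × 10^-13 furlong.

6.16 × 10^-13 furlongs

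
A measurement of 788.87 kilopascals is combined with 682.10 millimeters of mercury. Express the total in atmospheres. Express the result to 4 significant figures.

8.683 atm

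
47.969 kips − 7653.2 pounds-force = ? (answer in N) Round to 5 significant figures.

179330 N

47.969 kip = 213377 N and 7653.2 lbf = 34043.1 N.
213377 − 34043.1 ≈ 179330 N.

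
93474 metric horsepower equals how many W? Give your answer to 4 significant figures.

1 metric horsepower = 735.499 W.
Then 93474 × 735.499 ≈ 6.875 × 10^7 W.

6.875 × 10^7 watts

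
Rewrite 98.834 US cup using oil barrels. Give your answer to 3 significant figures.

0.147 oil barrels

1 US cup = 0.00148810 bbl.
Then 98.834 × 0.00148810 ≈ 0.147 bbl.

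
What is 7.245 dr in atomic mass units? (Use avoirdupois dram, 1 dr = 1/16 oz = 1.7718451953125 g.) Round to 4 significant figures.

1 dram = 1.06703e+24 atomic mass units.
7.245 × 1.06703e+24 ≈ 7.731e+24 u.

7.731e+24 atomic mass units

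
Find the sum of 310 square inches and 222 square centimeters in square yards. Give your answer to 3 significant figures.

310 in² = 0.239198 yd² and 222 cm² = 0.0265510 yd².
0.239198 + 0.0265510 ≈ 0.266 yd².

0.266 yd²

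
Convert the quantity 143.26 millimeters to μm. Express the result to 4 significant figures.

143300 μm

1 millimeter = 1000.00 micrometers.
143.26 × 1000.00 ≈ 143300 μm.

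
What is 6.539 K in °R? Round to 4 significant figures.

11.77 °R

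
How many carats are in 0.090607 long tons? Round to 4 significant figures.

1 long ton = 5.08023e+6 carats.
So 0.090607 × 5.08023e+6 ≈ 460300 ct.

460300 ct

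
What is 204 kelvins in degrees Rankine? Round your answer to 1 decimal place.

°R = K × 9/5.
Applying the formula gives 367.2 °R.

367.2 °R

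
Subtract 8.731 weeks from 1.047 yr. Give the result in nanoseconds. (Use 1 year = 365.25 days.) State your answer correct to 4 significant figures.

1.047 yr = 3.30408e+16 ns and 8.731 wk = 5.28051e+15 ns.
3.30408e+16 − 5.28051e+15 ≈ 2.776e+16 ns.

2.776e+16 nanoseconds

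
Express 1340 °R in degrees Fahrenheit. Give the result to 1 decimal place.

880.3 degrees Fahrenheit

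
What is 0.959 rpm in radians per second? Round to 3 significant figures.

1 rpm = 0.104720 rad/s.
Thus 0.959 × 0.104720 ≈ 0.100 rad/s.

0.100 rad/s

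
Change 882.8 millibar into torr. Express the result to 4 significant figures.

662.2 torr

1 millibar = 0.750062 torr.
So 882.8 × 0.750062 ≈ 662.2 torr.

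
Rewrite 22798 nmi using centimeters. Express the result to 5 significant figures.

4.2222e+9 cm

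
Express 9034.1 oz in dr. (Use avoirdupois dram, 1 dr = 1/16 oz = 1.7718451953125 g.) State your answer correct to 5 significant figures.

144550 dr

1 ounce = 16.0000 dr.
9034.1 × 16.0000 ≈ 144550 dr.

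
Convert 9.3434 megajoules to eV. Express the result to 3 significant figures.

5.83 × 10^25 eV

1 MJ = 6.24151 × 10^24 eV.
9.3434 × 6.24151 × 10^24 ≈ 5.83 × 10^25 eV.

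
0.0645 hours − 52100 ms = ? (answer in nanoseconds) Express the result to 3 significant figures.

0.0645 h = 2.32200 × 10^11 ns and 52100 ms = 5.21000 × 10^10 ns.
2.32200 × 10^11 − 5.21000 × 10^10 ≈ 1.80 × 10^11 ns.

1.80 × 10^11 ns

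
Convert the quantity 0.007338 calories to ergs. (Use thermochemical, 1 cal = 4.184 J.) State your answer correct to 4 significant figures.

307000 ergs

1 calorie = 4.18400e+7 erg.
Thus 0.007338 × 4.18400e+7 ≈ 307000 erg.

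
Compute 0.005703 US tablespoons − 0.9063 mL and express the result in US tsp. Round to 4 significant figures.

0.005703 US tbsp = 0.0171090 US tsp and 0.9063 mL = 0.183874 US tsp.
0.0171090 − 0.183874 ≈ -0.1668 US tsp.

-0.1668 US tsp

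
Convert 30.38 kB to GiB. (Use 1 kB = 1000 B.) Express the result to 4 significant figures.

2.829 × 10^-5 GiB

1 kB = 9.31323 × 10^-7 gibibytes.
Thus 30.38 × 9.31323 × 10^-7 ≈ 2.829 × 10^-5 GiB.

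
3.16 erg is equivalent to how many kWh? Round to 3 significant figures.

1 erg = 2.77778 × 10^-14 kWh.
3.16 × 2.77778 × 10^-14 ≈ 8.78 × 10^-14 kWh.

8.78 × 10^-14 kilowatt-hours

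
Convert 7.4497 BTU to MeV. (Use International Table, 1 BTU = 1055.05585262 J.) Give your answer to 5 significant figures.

4.9057 × 10^16 MeV

1 British thermal unit = 6.58514 × 10^15 MeV.
Thus 7.4497 × 6.58514 × 10^15 ≈ 4.9057 × 10^16 MeV.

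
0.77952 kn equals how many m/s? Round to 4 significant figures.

0.4010 m/s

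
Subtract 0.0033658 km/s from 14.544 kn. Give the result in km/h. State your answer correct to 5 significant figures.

14.544 kn = 26.9355 km/h and 0.0033658 km/s = 12.1169 km/h.
26.9355 − 12.1169 ≈ 14.819 km/h.

14.819 km/h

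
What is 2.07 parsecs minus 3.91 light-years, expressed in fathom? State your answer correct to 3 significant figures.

1.47e+16 fathom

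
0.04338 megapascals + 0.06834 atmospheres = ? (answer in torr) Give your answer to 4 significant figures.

0.04338 MPa = 325.377 torr and 0.06834 atm = 51.9384 torr.
325.377 + 51.9384 ≈ 377.3 torr.

377.3 torr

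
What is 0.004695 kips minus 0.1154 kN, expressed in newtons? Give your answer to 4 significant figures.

-94.52 newtons

0.004695 kip = 20.8844 N and 0.1154 kN = 115.400 N.
20.8844 − 115.400 ≈ -94.52 N.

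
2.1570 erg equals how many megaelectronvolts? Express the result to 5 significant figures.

1.3463e+6 MeV

1 erg = 624151 MeV.
Then 2.1570 × 624151 ≈ 1.3463e+6 MeV.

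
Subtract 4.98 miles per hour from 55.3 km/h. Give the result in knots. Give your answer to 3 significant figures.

55.3 km/h = 29.8596 kn and 4.98 mph = 4.32750 kn.
29.8596 − 4.32750 ≈ 25.5 kn.

25.5 kn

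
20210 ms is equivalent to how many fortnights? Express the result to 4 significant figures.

1.671e-5 fortnights

1 millisecond = 8.26720e-10 fortnight.
Then 20210 × 8.26720e-10 ≈ 1.671e-5 fortnight.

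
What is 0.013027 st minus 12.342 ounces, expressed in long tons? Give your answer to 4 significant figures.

0.013027 st = 8.141875e-5 long ton and 12.342 oz = 0.0003443638 long ton.
8.141875e-5 − 0.0003443638 ≈ -0.0002629 long ton.

-0.0002629 long tons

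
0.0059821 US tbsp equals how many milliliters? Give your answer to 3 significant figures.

1 US tablespoon = 14.7868 mL.
Then 0.0059821 × 14.7868 ≈ 0.0885 mL.

0.0885 mL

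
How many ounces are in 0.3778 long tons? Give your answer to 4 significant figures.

13540 ounces

1 long ton = 35840.0 oz.
0.3778 × 35840.0 ≈ 13540 oz.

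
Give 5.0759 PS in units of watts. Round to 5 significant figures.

3733.3 watts

1 PS = 735.499 W.
Then 5.0759 × 735.499 ≈ 3733.3 W.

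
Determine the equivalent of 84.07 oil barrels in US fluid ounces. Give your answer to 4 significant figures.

452000 US fl oz

1 oil barrel = 5376.00 US fluid ounces.
84.07 × 5376.00 ≈ 452000 US fl oz.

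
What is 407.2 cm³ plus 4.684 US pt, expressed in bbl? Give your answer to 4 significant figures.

407.2 cm³ = 0.00256121 bbl and 4.684 US pt = 0.0139405 bbl.
0.00256121 + 0.0139405 ≈ 0.01650 bbl.

0.01650 bbl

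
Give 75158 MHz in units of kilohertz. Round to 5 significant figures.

1 megahertz = 1000.00 kilohertz.
So 75158 × 1000.00 ≈ 7.5158e+7 kHz.

7.5158e+7 kHz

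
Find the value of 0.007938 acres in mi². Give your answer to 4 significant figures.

1.240e-5 mi²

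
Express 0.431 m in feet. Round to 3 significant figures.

1 m = 3.28084 feet.
Then 0.431 × 3.28084 ≈ 1.41 ft.

1.41 ft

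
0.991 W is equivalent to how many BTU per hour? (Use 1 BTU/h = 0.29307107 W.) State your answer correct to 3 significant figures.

3.38 BTU/h

1 W = 3.41214 BTU per hour.
So 0.991 × 3.41214 ≈ 3.38 BTU/h.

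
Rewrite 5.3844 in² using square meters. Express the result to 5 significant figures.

1 square inch = 0.000645160 m².
Thus 5.3844 × 0.000645160 ≈ 0.0034738 m².

0.0034738 m²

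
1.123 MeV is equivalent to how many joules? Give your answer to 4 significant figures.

1.799 × 10^-13 J

1 megaelectronvolt = 1.60218 × 10^-13 joules.
Then 1.123 × 1.60218 × 10^-13 ≈ 1.799 × 10^-13 J.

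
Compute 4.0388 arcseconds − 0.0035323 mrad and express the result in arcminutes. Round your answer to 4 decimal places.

0.0552 arcmin

4.0388 arcsec = 0.0673133 arcmin and 0.0035323 mrad = 0.0121432 arcmin.
0.0673133 − 0.0121432 ≈ 0.0552 arcmin.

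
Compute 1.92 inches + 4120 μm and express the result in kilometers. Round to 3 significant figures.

5.29 × 10^-5 kilometers

1.92 in = 4.87680 × 10^-5 km and 4120 μm = 4.12000 × 10^-6 km.
4.87680 × 10^-5 + 4.12000 × 10^-6 ≈ 5.29 × 10^-5 km.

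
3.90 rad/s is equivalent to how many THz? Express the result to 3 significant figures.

6.21 × 10^-13 THz

1 radian per second = 1.59155 × 10^-13 THz.
So 3.90 × 1.59155 × 10^-13 ≈ 6.21 × 10^-13 THz.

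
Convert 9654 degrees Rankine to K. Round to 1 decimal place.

5363.3 kelvins

°R = K × 9/5.
Applying the formula gives 5363.3 K.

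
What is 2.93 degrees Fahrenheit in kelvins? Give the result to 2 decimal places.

257.00 kelvins

K = (°F + 459.67) × 5/9.
Applying the formula gives 257.00 K.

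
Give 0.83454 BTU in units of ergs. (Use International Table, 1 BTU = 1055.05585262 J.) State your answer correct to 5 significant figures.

1 BTU = 1.05506 × 10^10 erg.
Then 0.83454 × 1.05506 × 10^10 ≈ 8.8049 × 10^9 erg.

8.8049 × 10^9 erg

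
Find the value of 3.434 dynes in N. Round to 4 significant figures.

1 dyn = 1.00000 × 10^-5 N.
Thus 3.434 × 1.00000 × 10^-5 ≈ 3.434 × 10^-5 N.

3.434 × 10^-5 newtons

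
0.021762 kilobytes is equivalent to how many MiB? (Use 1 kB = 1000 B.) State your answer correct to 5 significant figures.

2.0754 × 10^-5 MiB

1 kilobyte = 0.000953674 mebibytes.
So 0.021762 × 0.000953674 ≈ 2.0754 × 10^-5 MiB.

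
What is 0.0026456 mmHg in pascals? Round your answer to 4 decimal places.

1 millimeter of mercury = 133.322 Pa.
Thus 0.0026456 × 133.322 ≈ 0.3527 Pa.

0.3527 pascals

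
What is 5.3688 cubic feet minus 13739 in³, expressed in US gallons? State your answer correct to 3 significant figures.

-19.3 US gallons

5.3688 ft³ = 40.1614 US gal and 13739 in³ = 59.4762 US gal.
40.1614 − 59.4762 ≈ -19.3 US gal.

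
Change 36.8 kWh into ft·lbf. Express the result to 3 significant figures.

9.77 × 10^7 foot-pounds

1 kilowatt-hour = 2.65522 × 10^6 ft·lbf.
36.8 × 2.65522 × 10^6 ≈ 9.77 × 10^7 ft·lbf.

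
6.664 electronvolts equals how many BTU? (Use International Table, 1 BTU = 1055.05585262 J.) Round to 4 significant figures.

1.012 × 10^-21 BTU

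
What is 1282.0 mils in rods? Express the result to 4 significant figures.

0.006475 rods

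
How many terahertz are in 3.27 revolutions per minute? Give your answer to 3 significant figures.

1 rpm = 1.66667 × 10^-14 THz.
Thus 3.27 × 1.66667 × 10^-14 ≈ 5.45 × 10^-14 THz.

5.45 × 10^-14 THz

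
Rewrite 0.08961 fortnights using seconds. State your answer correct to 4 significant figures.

108400 s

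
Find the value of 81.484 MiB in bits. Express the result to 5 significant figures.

6.8354e+8 bit

1 MiB = 8.38861e+6 bit.
81.484 × 8.38861e+6 ≈ 6.8354e+8 bit.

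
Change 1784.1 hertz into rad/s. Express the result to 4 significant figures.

1 Hz = 6.28319 rad/s.
1784.1 × 6.28319 ≈ 11210 rad/s.

11210 radians per second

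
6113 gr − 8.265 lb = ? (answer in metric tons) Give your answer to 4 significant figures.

-0.003353 metric tons

6113 gr = 0.000396116 t and 8.265 lb = 0.00374894 t.
0.000396116 − 0.00374894 ≈ -0.003353 t.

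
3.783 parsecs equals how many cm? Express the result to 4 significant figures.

1.167 × 10^19 cm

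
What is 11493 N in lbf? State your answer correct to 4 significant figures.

2584 pounds-force

1 N = 0.224809 lbf.
So 11493 × 0.224809 ≈ 2584 lbf.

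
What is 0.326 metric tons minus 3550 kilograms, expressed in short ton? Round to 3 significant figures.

-3.55 short ton

0.326 t = 0.359353 short ton and 3550 kg = 3.91321 short ton.
0.359353 − 3.91321 ≈ -3.55 short ton.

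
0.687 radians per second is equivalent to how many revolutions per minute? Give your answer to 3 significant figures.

6.56 rpm

1 rad/s = 9.54930 revolutions per minute.
So 0.687 × 9.54930 ≈ 6.56 rpm.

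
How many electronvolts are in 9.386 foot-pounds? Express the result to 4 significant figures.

1 foot-pound = 8.46235 × 10^18 eV.
9.386 × 8.46235 × 10^18 ≈ 7.943 × 10^19 eV.

7.943 × 10^19 eV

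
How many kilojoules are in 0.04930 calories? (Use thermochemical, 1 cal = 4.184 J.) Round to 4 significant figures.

0.0002063 kJ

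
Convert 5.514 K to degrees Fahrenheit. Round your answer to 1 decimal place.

-449.7 degrees Fahrenheit

K = (°F + 459.67) × 5/9.
Applying the formula gives -449.7 °F.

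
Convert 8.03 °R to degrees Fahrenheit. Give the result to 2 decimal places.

-451.64 °F

°R = °F + 459.67.
Applying the formula gives -451.64 °F.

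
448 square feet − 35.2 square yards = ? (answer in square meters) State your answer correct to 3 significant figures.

448 ft² = 41.6206 m² and 35.2 yd² = 29.4317 m².
41.6206 − 29.4317 ≈ 12.2 m².

12.2 m²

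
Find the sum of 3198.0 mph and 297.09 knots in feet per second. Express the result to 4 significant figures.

5192 ft/s

3198.0 mph = 4690.40 ft/s and 297.09 kn = 501.431 ft/s.
4690.40 + 501.431 ≈ 5192 ft/s.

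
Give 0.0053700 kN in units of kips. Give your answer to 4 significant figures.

0.001207 kips

1 kilonewton = 0.224809 kip.
So 0.0053700 × 0.224809 ≈ 0.001207 kip.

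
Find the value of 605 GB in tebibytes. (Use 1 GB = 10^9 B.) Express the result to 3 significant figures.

1 GB = 0.000909495 tebibytes.
Thus 605 × 0.000909495 ≈ 0.550 TiB.

0.550 TiB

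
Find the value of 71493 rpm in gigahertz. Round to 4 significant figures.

1.192e-6 GHz

1 revolution per minute = 1.66667e-11 GHz.
Thus 71493 × 1.66667e-11 ≈ 1.192e-6 GHz.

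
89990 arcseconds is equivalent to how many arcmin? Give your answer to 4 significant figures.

1500 arcminutes

1 arcsec = 0.0166667 arcmin.
Thus 89990 × 0.0166667 ≈ 1500 arcmin.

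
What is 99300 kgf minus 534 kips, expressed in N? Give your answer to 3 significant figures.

-1.40e+6 N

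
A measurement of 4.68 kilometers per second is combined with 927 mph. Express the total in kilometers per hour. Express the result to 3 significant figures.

4.68 km/s = 16848.0 km/h and 927 mph = 1491.86 km/h.
16848.0 + 1491.86 ≈ 18300 km/h.

18300 kilometers per hour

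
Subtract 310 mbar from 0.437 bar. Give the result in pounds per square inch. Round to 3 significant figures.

1.84 psi

0.437 bar = 6.33815 psi and 310 mbar = 4.49617 psi.
6.33815 − 4.49617 ≈ 1.84 psi.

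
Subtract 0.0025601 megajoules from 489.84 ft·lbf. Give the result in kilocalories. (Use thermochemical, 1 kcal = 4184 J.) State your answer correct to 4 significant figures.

489.84 ft·lbf = 0.158732 kcal and 0.0025601 MJ = 0.611879 kcal.
0.158732 − 0.611879 ≈ -0.4531 kcal.

-0.4531 kcal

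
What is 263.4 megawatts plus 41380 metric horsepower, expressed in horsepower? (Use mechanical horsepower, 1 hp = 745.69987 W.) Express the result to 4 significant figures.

263.4 MW = 353225 hp and 41380 PS = 40813.9 hp.
353225 + 40813.9 ≈ 394000 hp.

394000 horsepower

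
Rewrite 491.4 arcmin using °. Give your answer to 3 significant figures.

8.19 degrees

1 arcmin = 0.0166667 degrees.
491.4 × 0.0166667 ≈ 8.19 °.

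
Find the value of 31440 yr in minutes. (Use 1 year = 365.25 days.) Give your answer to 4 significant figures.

1 yr = 525960 min.
31440 × 525960 ≈ 1.654 × 10^10 min.

1.654 × 10^10 min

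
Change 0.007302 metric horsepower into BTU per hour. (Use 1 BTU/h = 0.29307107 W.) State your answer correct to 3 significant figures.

18.3 BTU per hour

1 PS = 2509.63 BTU/h.
So 0.007302 × 2509.63 ≈ 18.3 BTU/h.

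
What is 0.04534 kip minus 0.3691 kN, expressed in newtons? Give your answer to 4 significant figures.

0.04534 kip = 201.682 N and 0.3691 kN = 369.100 N.
201.682 − 369.100 ≈ -167.4 N.

-167.4 N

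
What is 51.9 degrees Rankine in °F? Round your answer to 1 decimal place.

-407.8 °F

°R = °F + 459.67.
Applying the formula gives -407.8 °F.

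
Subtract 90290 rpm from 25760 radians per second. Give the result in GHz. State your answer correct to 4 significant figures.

2.595 × 10^-6 gigahertz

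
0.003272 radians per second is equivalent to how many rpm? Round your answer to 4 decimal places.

0.0312 revolutions per minute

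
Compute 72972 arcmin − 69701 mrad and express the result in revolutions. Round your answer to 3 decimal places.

-7.715 rev

72972 arcmin = 3.37833 rev and 69701 mrad = 11.0933 rev.
3.37833 − 11.0933 ≈ -7.715 rev.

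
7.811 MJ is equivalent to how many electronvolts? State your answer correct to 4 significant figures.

4.875e+25 electronvolts

1 MJ = 6.24151e+24 eV.
Thus 7.811 × 6.24151e+24 ≈ 4.875e+25 eV.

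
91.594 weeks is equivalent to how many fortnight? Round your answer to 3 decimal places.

1 wk = 0.500000 fortnights.
So 91.594 × 0.500000 ≈ 45.797 fortnight.

45.797 fortnight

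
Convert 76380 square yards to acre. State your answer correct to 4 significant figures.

1 square yard = 0.000206612 acres.
Thus 76380 × 0.000206612 ≈ 15.78 acre.

15.78 acre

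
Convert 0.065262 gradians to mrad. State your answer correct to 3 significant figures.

1.03 mrad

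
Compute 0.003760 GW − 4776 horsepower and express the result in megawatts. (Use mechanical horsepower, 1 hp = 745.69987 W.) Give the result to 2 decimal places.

0.20 MW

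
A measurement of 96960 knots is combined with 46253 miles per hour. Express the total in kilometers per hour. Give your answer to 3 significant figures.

254000 kilometers per hour

96960 kn = 179570 km/h and 46253 mph = 74437.0 km/h.
179570 + 74437.0 ≈ 254000 km/h.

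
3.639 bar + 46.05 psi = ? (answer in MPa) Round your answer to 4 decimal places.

0.6814 megapascals

3.639 bar = 0.363900 MPa and 46.05 psi = 0.317504 MPa.
0.363900 + 0.317504 ≈ 0.6814 MPa.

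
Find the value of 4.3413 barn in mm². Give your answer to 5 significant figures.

4.3413e-22 mm²

1 barn = 1.00000e-22 square millimeters.
4.3413 × 1.00000e-22 ≈ 4.3413e-22 mm².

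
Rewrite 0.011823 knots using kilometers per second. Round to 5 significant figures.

6.0823 × 10^-6 kilometers per second

1 kn = 0.000514444 km/s.
Then 0.011823 × 0.000514444 ≈ 6.0823 × 10^-6 km/s.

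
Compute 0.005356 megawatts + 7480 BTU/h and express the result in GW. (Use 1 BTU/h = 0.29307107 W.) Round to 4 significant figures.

0.005356 MW = 5.35600 × 10^-6 GW and 7480 BTU/h = 2.19217 × 10^-6 GW.
5.35600 × 10^-6 + 2.19217 × 10^-6 ≈ 7.548 × 10^-6 GW.

7.548 × 10^-6 gigawatts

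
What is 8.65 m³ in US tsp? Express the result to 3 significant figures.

1.75e+6 US tsp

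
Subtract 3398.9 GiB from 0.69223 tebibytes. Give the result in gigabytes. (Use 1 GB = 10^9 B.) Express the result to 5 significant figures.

-2888.4 gigabytes

0.69223 TiB = 761.115 GB and 3398.9 GiB = 3649.54 GB.
761.115 − 3649.54 ≈ -2888.4 GB.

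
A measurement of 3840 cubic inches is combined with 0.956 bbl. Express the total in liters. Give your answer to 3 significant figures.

215 L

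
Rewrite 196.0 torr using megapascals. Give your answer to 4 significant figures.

0.02613 MPa

1 torr = 0.000133322 MPa.
Thus 196.0 × 0.000133322 ≈ 0.02613 MPa.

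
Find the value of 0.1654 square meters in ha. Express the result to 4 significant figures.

1.654 × 10^-5 ha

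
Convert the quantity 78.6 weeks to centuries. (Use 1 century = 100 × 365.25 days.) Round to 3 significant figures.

0.0151 centuries

1 week = 0.000191650 century.
Thus 78.6 × 0.000191650 ≈ 0.0151 century.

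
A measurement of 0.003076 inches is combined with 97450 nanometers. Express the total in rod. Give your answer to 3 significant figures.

3.49e-5 rod

0.003076 in = 1.55354e-5 rod and 97450 nm = 1.93768e-5 rod.
1.55354e-5 + 1.93768e-5 ≈ 3.49e-5 rod.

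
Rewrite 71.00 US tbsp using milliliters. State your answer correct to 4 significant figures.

1050 milliliters

1 US tbsp = 14.7868 milliliters.
71.00 × 14.7868 ≈ 1050 mL.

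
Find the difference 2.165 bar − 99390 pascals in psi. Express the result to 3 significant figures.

2.165 bar = 31.4007 psi and 99390 Pa = 14.4153 psi.
31.4007 − 14.4153 ≈ 17.0 psi.

17.0 pounds per square inch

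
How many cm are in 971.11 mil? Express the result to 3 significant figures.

1 mil = 0.00254000 cm.
971.11 × 0.00254000 ≈ 2.47 cm.

2.47 cm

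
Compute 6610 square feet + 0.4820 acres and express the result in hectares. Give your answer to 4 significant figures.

0.2565 ha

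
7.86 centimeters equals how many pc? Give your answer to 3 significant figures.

1 cm = 3.24078 × 10^-19 pc.
7.86 × 3.24078 × 10^-19 ≈ 2.55 × 10^-18 pc.

2.55 × 10^-18 parsecs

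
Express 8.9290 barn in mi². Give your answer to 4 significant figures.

1 barn = 3.86102e-35 square miles.
Then 8.9290 × 3.86102e-35 ≈ 3.448e-34 mi².

3.448e-34 mi²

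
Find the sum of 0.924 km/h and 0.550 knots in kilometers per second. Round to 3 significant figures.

0.000540 km/s

0.924 km/h = 0.000256667 km/s and 0.550 kn = 0.000282944 km/s.
0.000256667 + 0.000282944 ≈ 0.000540 km/s.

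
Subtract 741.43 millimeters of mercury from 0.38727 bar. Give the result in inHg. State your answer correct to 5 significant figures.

0.38727 bar = 11.4361 inHg and 741.43 mmHg = 29.1902 inHg.
11.4361 − 29.1902 ≈ -17.754 inHg.

-17.754 inHg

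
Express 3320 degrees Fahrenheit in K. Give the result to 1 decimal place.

2099.8 kelvins

K = (°F + 459.67) × 5/9.
Applying the formula gives 2099.8 K.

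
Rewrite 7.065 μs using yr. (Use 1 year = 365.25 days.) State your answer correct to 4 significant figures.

2.239 × 10^-13 yr

1 μs = 3.16881 × 10^-14 yr.
7.065 × 3.16881 × 10^-14 ≈ 2.239 × 10^-13 yr.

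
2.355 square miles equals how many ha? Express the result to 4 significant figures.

609.9 ha

1 square mile = 258.999 ha.
So 2.355 × 258.999 ≈ 609.9 ha.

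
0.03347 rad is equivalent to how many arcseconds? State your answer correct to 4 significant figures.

6904 arcseconds

1 radian = 206265 arcsec.
So 0.03347 × 206265 ≈ 6904 arcsec.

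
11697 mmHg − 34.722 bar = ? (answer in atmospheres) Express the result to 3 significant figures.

-18.9 atm

11697 mmHg = 15.3908 atm and 34.722 bar = 34.2679 atm.
15.3908 − 34.2679 ≈ -18.9 atm.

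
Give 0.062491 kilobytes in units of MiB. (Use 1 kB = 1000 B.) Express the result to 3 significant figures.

1 kilobyte = 0.000953674 MiB.
Thus 0.062491 × 0.000953674 ≈ 5.96e-5 MiB.

5.96e-5 MiB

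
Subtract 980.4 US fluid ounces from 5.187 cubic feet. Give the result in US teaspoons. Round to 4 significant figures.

5.187 ft³ = 29799.5 US tsp and 980.4 US fl oz = 5882.40 US tsp.
29799.5 − 5882.40 ≈ 23920 US tsp.

23920 US teaspoons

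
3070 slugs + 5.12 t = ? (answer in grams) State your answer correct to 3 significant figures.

4.99e+7 grams

3070 slug = 4.48033e+7 g and 5.12 t = 5.12000e+6 g.
4.48033e+7 + 5.12000e+6 ≈ 4.99e+7 g.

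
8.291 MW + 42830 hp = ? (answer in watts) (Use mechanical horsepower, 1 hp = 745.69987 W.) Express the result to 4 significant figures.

4.023 × 10^7 W

8.291 MW = 8.29100 × 10^6 W and 42830 hp = 3.19383 × 10^7 W.
8.29100 × 10^6 + 3.19383 × 10^7 ≈ 4.023 × 10^7 W.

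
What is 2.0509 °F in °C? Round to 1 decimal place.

°C = (°F − 32) × 5/9.
Applying the formula gives -16.6 °C.

-16.6 °C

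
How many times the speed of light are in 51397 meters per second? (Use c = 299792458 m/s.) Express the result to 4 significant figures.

0.0001714 c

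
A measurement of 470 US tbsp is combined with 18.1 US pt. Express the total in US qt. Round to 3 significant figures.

470 US tbsp = 7.34375 US qt and 18.1 US pt = 9.05000 US qt.
7.34375 + 9.05000 ≈ 16.4 US qt.

16.4 US qt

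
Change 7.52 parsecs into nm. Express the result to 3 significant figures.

2.32e+26 nanometers

1 parsec = 3.08568e+25 nanometers.
Thus 7.52 × 3.08568e+25 ≈ 2.32e+26 nm.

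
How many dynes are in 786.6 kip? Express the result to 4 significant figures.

3.499 × 10^11 dyn

1 kip = 4.44822 × 10^8 dyn.
So 786.6 × 4.44822 × 10^8 ≈ 3.499 × 10^11 dyn.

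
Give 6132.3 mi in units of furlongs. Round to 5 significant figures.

49058 furlongs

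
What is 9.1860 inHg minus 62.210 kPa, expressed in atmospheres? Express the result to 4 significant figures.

-0.3070 atm

9.1860 inHg = 0.307006 atm and 62.210 kPa = 0.613965 atm.
0.307006 − 0.613965 ≈ -0.3070 atm.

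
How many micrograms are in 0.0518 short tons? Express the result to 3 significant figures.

1 short ton = 9.07185e+11 μg.
Thus 0.0518 × 9.07185e+11 ≈ 4.70e+10 μg.

4.70e+10 μg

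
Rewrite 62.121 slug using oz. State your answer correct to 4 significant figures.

31980 oz

1 slug = 514.785 ounces.
62.121 × 514.785 ≈ 31980 oz.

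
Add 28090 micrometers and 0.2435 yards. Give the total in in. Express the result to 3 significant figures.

28090 μm = 1.10591 in and 0.2435 yd = 8.76600 in.
1.10591 + 8.76600 ≈ 9.87 in.

9.87 in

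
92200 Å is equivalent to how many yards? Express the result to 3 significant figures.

1 angstrom = 1.09361e-10 yd.
Thus 92200 × 1.09361e-10 ≈ 1.01e-5 yd.

1.01e-5 yd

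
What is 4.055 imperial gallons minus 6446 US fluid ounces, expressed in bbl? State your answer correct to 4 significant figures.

4.055 imp gal = 0.115949 bbl and 6446 US fl oz = 1.19903 bbl.
0.115949 − 1.19903 ≈ -1.083 bbl.

-1.083 oil barrels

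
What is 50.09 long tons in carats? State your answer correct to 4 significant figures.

2.545 × 10^8 ct

1 long ton = 5.08023 × 10^6 ct.
50.09 × 5.08023 × 10^6 ≈ 2.545 × 10^8 ct.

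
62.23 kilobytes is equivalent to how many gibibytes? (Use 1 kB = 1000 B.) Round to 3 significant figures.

5.80e-5 GiB

1 kilobyte = 9.31323e-7 GiB.
62.23 × 9.31323e-7 ≈ 5.80e-5 GiB.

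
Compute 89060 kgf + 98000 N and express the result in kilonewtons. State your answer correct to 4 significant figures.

971.4 kilonewtons

89060 kgf = 873.380 kN and 98000 N = 98.0000 kN.
873.380 + 98.0000 ≈ 971.4 kN.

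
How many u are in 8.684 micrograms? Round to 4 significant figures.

5.230 × 10^18 u

1 microgram = 6.02214 × 10^17 atomic mass units.
Thus 8.684 × 6.02214 × 10^17 ≈ 5.230 × 10^18 u.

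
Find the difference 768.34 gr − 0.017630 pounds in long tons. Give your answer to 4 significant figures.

4.113e-5 long tons

768.34 gr = 4.90013e-5 long ton and 0.017630 lb = 7.87054e-6 long ton.
4.90013e-5 − 7.87054e-6 ≈ 4.113e-5 long ton.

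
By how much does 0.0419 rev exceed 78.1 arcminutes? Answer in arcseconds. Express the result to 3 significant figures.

49600 arcseconds

0.0419 rev = 54302.4 arcsec and 78.1 arcmin = 4686.00 arcsec.
54302.4 − 4686.00 ≈ 49600 arcsec.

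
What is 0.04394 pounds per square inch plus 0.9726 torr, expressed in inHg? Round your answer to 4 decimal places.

0.1278 inHg

0.04394 psi = 0.0894627 inHg and 0.9726 torr = 0.0382913 inHg.
0.0894627 + 0.0382913 ≈ 0.1278 inHg.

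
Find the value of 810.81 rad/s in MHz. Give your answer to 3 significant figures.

1 rad/s = 1.59155e-7 megahertz.
So 810.81 × 1.59155e-7 ≈ 0.000129 MHz.

0.000129 megahertz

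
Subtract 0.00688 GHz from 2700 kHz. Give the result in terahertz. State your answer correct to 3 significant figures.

-4.18 × 10^-6 THz

2700 kHz = 2.70000 × 10^-6 THz and 0.00688 GHz = 6.88000 × 10^-6 THz.
2.70000 × 10^-6 − 6.88000 × 10^-6 ≈ -4.18 × 10^-6 THz.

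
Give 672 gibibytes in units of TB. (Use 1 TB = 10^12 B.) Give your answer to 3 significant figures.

0.722 TB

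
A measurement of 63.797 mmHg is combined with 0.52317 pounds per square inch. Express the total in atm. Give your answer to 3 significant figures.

63.797 mmHg = 0.0839434 atm and 0.52317 psi = 0.0355996 atm.
0.0839434 + 0.0355996 ≈ 0.120 atm.

0.120 atmospheres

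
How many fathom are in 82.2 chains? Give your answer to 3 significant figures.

1 chain = 11.0000 fathom.
So 82.2 × 11.0000 ≈ 904 fathom.

904 fathom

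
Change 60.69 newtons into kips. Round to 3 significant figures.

1 N = 0.000224809 kip.
So 60.69 × 0.000224809 ≈ 0.0136 kip.

0.0136 kip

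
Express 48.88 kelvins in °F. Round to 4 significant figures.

-371.7 °F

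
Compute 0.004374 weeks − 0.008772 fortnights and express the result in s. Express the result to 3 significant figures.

0.004374 wk = 2645.40 s and 0.008772 fortnight = 10610.6 s.
2645.40 − 10610.6 ≈ -7970 s.

-7970 s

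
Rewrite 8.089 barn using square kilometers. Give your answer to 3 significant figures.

8.09 × 10^-34 square kilometers

1 barn = 1.00000 × 10^-34 km².
8.089 × 1.00000 × 10^-34 ≈ 8.09 × 10^-34 km².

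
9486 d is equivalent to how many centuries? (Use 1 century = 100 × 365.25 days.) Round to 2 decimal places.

0.26 centuries

1 day = 2.73785 × 10^-5 century.
Thus 9486 × 2.73785 × 10^-5 ≈ 0.26 century.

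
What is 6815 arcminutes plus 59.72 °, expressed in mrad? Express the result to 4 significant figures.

3025 milliradians

6815 arcmin = 1982.40 mrad and 59.72 ° = 1042.31 mrad.
1982.40 + 1042.31 ≈ 3025 mrad.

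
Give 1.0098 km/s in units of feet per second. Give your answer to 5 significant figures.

1 kilometer per second = 3280.84 feet per second.
Then 1.0098 × 3280.84 ≈ 3313.0 ft/s.

3313.0 feet per second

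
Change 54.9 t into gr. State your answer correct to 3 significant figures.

8.47 × 10^8 grains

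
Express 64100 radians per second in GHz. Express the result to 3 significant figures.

1 rad/s = 1.59155e-10 GHz.
So 64100 × 1.59155e-10 ≈ 1.02e-5 GHz.

1.02e-5 gigahertz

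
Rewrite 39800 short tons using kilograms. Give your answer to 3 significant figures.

3.61e+7 kg

1 short ton = 907.185 kg.
39800 × 907.185 ≈ 3.61e+7 kg.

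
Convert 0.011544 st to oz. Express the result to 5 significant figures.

1 stone = 224.000 oz.
Then 0.011544 × 224.000 ≈ 2.5859 oz.

2.5859 oz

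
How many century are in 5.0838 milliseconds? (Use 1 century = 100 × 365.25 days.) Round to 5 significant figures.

1 millisecond = 3.16881e-13 centuries.
Thus 5.0838 × 3.16881e-13 ≈ 1.6110e-12 century.

1.6110e-12 centuries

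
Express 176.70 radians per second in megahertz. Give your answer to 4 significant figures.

2.812e-5 megahertz

1 rad/s = 1.59155e-7 MHz.
Then 176.70 × 1.59155e-7 ≈ 2.812e-5 MHz.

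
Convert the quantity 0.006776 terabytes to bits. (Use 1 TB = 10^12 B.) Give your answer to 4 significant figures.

5.421e+10 bits

1 terabyte = 8.00000e+12 bit.
0.006776 × 8.00000e+12 ≈ 5.421e+10 bit.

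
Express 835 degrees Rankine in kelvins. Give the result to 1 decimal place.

463.9 K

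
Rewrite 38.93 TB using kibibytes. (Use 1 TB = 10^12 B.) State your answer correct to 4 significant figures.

3.802 × 10^10 KiB

1 TB = 9.765625 × 10^8 kibibytes.
Then 38.93 × 9.765625 × 10^8 ≈ 3.802 × 10^10 KiB.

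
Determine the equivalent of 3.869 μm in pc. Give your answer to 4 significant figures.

1.254e-22 parsecs

1 micrometer = 3.24078e-23 pc.
So 3.869 × 3.24078e-23 ≈ 1.254e-22 pc.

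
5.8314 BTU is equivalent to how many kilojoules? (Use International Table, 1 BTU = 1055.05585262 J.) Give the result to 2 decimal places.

6.15 kJ

1 British thermal unit = 1.05506 kJ.
5.8314 × 1.05506 ≈ 6.15 kJ.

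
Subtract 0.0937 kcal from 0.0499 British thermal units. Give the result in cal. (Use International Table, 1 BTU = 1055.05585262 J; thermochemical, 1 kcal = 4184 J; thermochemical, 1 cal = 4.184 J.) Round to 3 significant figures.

-81.1 cal

0.0499 BTU = 12.5830 cal and 0.0937 kcal = 93.7000 cal.
12.5830 − 93.7000 ≈ -81.1 cal.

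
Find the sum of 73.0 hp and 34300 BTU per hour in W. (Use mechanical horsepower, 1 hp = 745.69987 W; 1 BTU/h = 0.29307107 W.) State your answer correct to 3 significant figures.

64500 watts

73.0 hp = 54436.1 W and 34300 BTU/h = 10052.3 W.
54436.1 + 10052.3 ≈ 64500 W.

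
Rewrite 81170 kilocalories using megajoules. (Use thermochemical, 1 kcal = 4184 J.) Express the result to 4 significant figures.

1 kilocalorie = 0.00418400 megajoules.
So 81170 × 0.00418400 ≈ 339.6 MJ.

339.6 MJ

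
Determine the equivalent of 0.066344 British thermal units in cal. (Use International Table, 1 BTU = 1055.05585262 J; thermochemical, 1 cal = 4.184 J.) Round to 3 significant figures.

16.7 cal

1 British thermal unit = 252.164 calories.
Thus 0.066344 × 252.164 ≈ 16.7 cal.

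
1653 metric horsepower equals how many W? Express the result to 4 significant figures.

1.216 × 10^6 W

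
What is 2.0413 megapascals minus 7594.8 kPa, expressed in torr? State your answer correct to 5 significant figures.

2.0413 MPa = 15311.0 torr and 7594.8 kPa = 56965.7 torr.
15311.0 − 56965.7 ≈ -41655 torr.

-41655 torr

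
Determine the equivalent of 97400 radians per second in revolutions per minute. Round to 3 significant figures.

1 radian per second = 9.54930 rpm.
So 97400 × 9.54930 ≈ 930000 rpm.

930000 rpm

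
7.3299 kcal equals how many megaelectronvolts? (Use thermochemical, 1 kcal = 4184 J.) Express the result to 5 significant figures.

1 kcal = 2.61145e+16 MeV.
Then 7.3299 × 2.61145e+16 ≈ 1.9142e+17 MeV.

1.9142e+17 MeV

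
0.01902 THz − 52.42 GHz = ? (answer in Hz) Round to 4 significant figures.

0.01902 THz = 1.90200e+10 Hz and 52.42 GHz = 5.24200e+10 Hz.
1.90200e+10 − 5.24200e+10 ≈ -3.340e+10 Hz.

-3.340e+10 hertz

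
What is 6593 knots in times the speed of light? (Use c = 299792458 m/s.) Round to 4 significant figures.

1 knot = 1.71600 × 10^-9 times the speed of light.
Then 6593 × 1.71600 × 10^-9 ≈ 1.131 × 10^-5 c.

1.131 × 10^-5 c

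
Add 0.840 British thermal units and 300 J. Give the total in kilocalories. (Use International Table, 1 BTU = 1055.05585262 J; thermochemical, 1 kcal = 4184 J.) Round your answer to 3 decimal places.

0.840 BTU = 0.211818 kcal and 300 J = 0.0717017 kcal.
0.211818 + 0.0717017 ≈ 0.284 kcal.

0.284 kcal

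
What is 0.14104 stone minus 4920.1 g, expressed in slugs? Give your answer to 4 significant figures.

0.14104 st = 0.0613712 slug and 4920.1 g = 0.337134 slug.
0.0613712 − 0.337134 ≈ -0.2758 slug.

-0.2758 slugs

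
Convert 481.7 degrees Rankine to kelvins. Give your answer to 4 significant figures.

°R = K × 9/5.
Applying the formula gives 267.6 K.

267.6 K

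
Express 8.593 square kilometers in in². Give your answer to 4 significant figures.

1 square kilometer = 1.55000e+9 in².
Then 8.593 × 1.55000e+9 ≈ 1.332e+10 in².

1.332e+10 square inches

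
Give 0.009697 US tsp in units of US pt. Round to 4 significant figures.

1 US tsp = 0.0104167 US pt.
Then 0.009697 × 0.0104167 ≈ 0.0001010 US pt.

0.0001010 US pt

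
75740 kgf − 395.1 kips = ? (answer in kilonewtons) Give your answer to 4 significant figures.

75740 kgf = 742.756 kN and 395.1 kip = 1757.49 kN.
742.756 − 1757.49 ≈ -1015 kN.

-1015 kN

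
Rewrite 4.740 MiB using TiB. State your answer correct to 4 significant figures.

4.520e-6 TiB

1 mebibyte = 9.53674e-7 TiB.
So 4.740 × 9.53674e-7 ≈ 4.520e-6 TiB.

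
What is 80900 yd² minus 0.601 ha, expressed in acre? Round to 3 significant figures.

15.2 acre

80900 yd² = 16.7149 acre and 0.601 ha = 1.48510 acre.
16.7149 − 1.48510 ≈ 15.2 acre.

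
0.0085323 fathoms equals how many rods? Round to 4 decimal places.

0.0031 rods

1 fathom = 0.363636 rods.
Thus 0.0085323 × 0.363636 ≈ 0.0031 rod.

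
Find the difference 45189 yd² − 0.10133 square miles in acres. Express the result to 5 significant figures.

-55.515 acre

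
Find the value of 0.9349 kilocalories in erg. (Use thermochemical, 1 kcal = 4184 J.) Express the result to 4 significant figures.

3.912e+10 erg

1 kilocalorie = 4.18400e+10 erg.
Thus 0.9349 × 4.18400e+10 ≈ 3.912e+10 erg.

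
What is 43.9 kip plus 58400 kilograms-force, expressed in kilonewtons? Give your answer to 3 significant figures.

768 kilonewtons

43.9 kip = 195.277 kN and 58400 kgf = 572.708 kN.
195.277 + 572.708 ≈ 768 kN.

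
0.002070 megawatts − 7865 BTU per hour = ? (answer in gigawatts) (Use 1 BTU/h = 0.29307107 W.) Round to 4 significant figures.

-2.350e-7 gigawatts

0.002070 MW = 2.07000e-6 GW and 7865 BTU/h = 2.30500e-6 GW.
2.07000e-6 − 2.30500e-6 ≈ -2.350e-7 GW.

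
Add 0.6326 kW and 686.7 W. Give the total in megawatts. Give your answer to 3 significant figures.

0.6326 kW = 0.000632600 MW and 686.7 W = 0.000686700 MW.
0.000632600 + 0.000686700 ≈ 0.00132 MW.

0.00132 MW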